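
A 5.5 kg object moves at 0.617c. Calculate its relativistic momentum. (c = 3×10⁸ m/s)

γ = 1/√(1 - 0.617²) = 1.271
v = 0.617 × 3×10⁸ = 1.851×10⁸ m/s
p = γmv = 1.271 × 5.5 × 1.851×10⁸ = 1.294×10⁹ kg·m/s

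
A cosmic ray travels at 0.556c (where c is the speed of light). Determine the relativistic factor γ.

v/c = 0.556, so (v/c)² = 0.309136
1 - (v/c)² = 0.690864
γ = 1/√(0.690864) = 1.203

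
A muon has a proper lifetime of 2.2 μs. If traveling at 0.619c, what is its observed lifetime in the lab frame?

Proper lifetime τ₀ = 2.2 μs
γ = 1/√(1 - 0.619²) = 1.273
τ = γτ₀ = 1.273 × 2.2 μs = 2.801 μs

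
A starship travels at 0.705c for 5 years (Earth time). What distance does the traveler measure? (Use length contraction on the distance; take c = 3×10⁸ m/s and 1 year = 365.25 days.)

Earth distance: d = v × t = 0.705c × 5 yr = 3.337×10¹⁶ m
γ = 1.410
d' = d/γ = 3.337×10¹⁶/1.410 = 2.367×10¹⁶ m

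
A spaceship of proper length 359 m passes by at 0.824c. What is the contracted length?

Proper length L₀ = 359 m
γ = 1/√(1 - 0.824²) = 1.765
L = L₀/γ = 359/1.765 = 203.4 m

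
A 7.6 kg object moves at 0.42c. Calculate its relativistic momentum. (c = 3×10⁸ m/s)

γ = 1/√(1 - 0.42²) = 1.102
v = 0.42 × 3×10⁸ = 1.260×10⁸ m/s
p = γmv = 1.102 × 7.6 × 1.260×10⁸ = 1.055×10⁹ kg·m/s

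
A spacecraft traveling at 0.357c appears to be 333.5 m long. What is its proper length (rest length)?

Contracted length L = 333.5 m
γ = 1/√(1 - 0.357²) = 1.0705
L₀ = γL = 1.0705 × 333.5 = 357.0 m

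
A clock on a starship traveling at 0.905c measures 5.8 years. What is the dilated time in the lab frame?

Proper time Δt₀ = 5.8 years
γ = 1/√(1 - 0.905²) = 2.3507
Δt = γΔt₀ = 2.3507 × 5.8 = 13.63 years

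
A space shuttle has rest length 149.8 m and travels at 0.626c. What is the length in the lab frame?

Proper length L₀ = 149.8 m
γ = 1/√(1 - 0.626²) = 1.282
L = L₀/γ = 149.8/1.282 = 116.8 m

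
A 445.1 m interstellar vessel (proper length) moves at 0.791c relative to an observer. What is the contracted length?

Proper length L₀ = 445.1 m
γ = 1/√(1 - 0.791²) = 1.6345
L = L₀/γ = 445.1/1.6345 = 272.3 m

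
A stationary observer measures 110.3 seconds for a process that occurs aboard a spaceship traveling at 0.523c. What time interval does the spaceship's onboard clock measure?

Dilated time Δt = 110.3 seconds
γ = 1/√(1 - 0.523²) = 1.1733
Δt₀ = Δt/γ = 110.3/1.1733 = 94.01 seconds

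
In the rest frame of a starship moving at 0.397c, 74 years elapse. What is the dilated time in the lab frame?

Proper time Δt₀ = 74 years
γ = 1/√(1 - 0.397²) = 1.08954
Δt = γΔt₀ = 1.08954 × 74 = 80.63 years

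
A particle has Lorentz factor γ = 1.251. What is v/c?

From γ = 1/√(1 - v²/c²):
1/γ² = 1/1.251² = 0.638977
v²/c² = 1 - 0.638977 = 0.361023
v/c = √(0.361023) = 0.6009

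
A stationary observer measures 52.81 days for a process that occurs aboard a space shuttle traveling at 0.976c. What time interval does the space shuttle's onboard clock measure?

Dilated time Δt = 52.81 days
γ = 1/√(1 - 0.976²) = 4.592
Δt₀ = Δt/γ = 52.81/4.592 = 11.50 days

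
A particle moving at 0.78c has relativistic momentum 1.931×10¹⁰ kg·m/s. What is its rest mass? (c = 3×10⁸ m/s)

γ = 1/√(1 - 0.78²) = 1.598
v = 0.78 × 3×10⁸ = 2.340×10⁸ m/s
m = p/(γv) = 1.931×10¹⁰/(1.598 × 2.340×10⁸) = 51.64 kg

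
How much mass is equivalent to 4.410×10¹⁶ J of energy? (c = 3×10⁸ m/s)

From E = mc², we get m = E/c²
c² = (3×10⁸)² = 9×10¹⁶ m²/s²
m = 4.410×10¹⁶ / 9×10¹⁶ = 0.4900 kg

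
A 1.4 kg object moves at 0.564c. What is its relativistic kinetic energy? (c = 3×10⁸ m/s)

γ = 1/√(1 - 0.564²) = 1.21098
γ - 1 = 0.21098
KE = (γ-1)mc² = 0.21098 × 1.4 × (3×10⁸)² = 2.658×10¹⁶ J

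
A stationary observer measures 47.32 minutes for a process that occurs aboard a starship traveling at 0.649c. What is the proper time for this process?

Dilated time Δt = 47.32 minutes
γ = 1/√(1 - 0.649²) = 1.3144
Δt₀ = Δt/γ = 47.32/1.3144 = 36.00 minutes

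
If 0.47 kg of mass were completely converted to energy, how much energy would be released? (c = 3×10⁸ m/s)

Using E = mc²:
c² = (3×10⁸)² = 9×10¹⁶ m²/s²
E = 0.47 × 9×10¹⁶ = 4.230×10¹⁶ J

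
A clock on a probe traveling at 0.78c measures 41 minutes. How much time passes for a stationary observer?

Proper time Δt₀ = 41 minutes
γ = 1/√(1 - 0.78²) = 1.598
Δt = γΔt₀ = 1.598 × 41 = 65.52 minutes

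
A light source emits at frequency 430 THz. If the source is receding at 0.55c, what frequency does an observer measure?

β = v/c = 0.55
(1-β)/(1+β) = 0.45/1.55 = 0.2903
Doppler factor = √(0.2903) = 0.5388
f_obs = 430 × 0.5388 = 231.7 THz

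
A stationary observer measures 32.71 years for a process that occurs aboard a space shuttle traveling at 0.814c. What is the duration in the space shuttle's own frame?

Dilated time Δt = 32.71 years
γ = 1/√(1 - 0.814²) = 1.722
Δt₀ = Δt/γ = 32.71/1.722 = 19.00 years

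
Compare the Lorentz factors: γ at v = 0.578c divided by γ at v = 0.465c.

γ₁ = 1/√(1 - 0.578²) = 1.2254
γ₂ = 1/√(1 - 0.465²) = 1.1295
γ₁/γ₂ = 1.2254/1.1295 = 1.085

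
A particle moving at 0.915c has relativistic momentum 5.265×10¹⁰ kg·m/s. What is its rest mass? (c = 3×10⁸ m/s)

γ = 1/√(1 - 0.915²) = 2.4786
v = 0.915 × 3×10⁸ = 2.745×10⁸ m/s
m = p/(γv) = 5.265×10¹⁰/(2.4786 × 2.745×10⁸) = 77.38 kg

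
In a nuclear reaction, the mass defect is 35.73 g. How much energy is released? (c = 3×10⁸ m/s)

Convert mass defect: Δm = 35.73 g = 0.03573 kg
E = Δm·c² = 0.03573 × (3×10⁸)²
= 0.03573 × 9×10¹⁶ = 3.216×10¹⁵ J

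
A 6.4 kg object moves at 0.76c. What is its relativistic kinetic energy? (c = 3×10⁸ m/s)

γ = 1/√(1 - 0.76²) = 1.53864
γ - 1 = 0.53864
KE = (γ-1)mc² = 0.53864 × 6.4 × (3×10⁸)² = 3.103×10¹⁷ J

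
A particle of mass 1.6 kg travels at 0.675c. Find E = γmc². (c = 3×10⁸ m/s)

γ = 1/√(1 - 0.675²) = 1.3553
mc² = 1.6 × (3×10⁸)² = 1.440×10¹⁷ J
E = γmc² = 1.3553 × 1.440×10¹⁷ = 1.952×10¹⁷ J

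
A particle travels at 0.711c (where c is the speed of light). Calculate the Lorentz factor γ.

v/c = 0.711, so (v/c)² = 0.505521
1 - (v/c)² = 0.494479
γ = 1/√(0.494479) = 1.422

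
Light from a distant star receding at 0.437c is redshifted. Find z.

β = 0.437
(1+β)/(1-β) = 1.437/0.563 = 2.5524
√(2.5524) = 1.5976
z = 1.5976 - 1 = 0.5976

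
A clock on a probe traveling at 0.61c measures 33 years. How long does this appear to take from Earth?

Proper time Δt₀ = 33 years
γ = 1/√(1 - 0.61²) = 1.262
Δt = γΔt₀ = 1.262 × 33 = 41.65 years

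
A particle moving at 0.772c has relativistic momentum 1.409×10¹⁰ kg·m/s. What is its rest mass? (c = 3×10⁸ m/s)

γ = 1/√(1 - 0.772²) = 1.5733
v = 0.772 × 3×10⁸ = 2.316×10⁸ m/s
m = p/(γv) = 1.409×10¹⁰/(1.5733 × 2.316×10⁸) = 38.67 kg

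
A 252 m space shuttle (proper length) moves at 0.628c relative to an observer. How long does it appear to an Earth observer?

Proper length L₀ = 252 m
γ = 1/√(1 - 0.628²) = 1.285
L = L₀/γ = 252/1.285 = 196.1 m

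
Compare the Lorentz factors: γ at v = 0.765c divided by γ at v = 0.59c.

γ₁ = 1/√(1 - 0.765²) = 1.5527
γ₂ = 1/√(1 - 0.59²) = 1.2385
γ₁/γ₂ = 1.5527/1.2385 = 1.254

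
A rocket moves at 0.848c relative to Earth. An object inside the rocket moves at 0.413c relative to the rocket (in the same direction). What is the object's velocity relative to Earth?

u = (u' + v)/(1 + u'v/c²)
Numerator: 0.413 + 0.848 = 1.261
Denominator: 1 + 0.350224 = 1.350224
u = 1.261/1.350224 = 0.9339c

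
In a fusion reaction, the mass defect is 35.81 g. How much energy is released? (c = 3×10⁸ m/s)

Convert mass defect: Δm = 35.81 g = 0.03581 kg
E = Δm·c² = 0.03581 × (3×10⁸)²
= 0.03581 × 9×10¹⁶ = 3.223×10¹⁵ J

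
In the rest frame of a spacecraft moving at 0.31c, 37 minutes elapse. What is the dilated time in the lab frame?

Proper time Δt₀ = 37 minutes
γ = 1/√(1 - 0.31²) = 1.052
Δt = γΔt₀ = 1.052 × 37 = 38.92 minutes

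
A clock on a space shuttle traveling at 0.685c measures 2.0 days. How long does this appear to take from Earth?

Proper time Δt₀ = 2.0 days
γ = 1/√(1 - 0.685²) = 1.3726
Δt = γΔt₀ = 1.3726 × 2.0 = 2.745 days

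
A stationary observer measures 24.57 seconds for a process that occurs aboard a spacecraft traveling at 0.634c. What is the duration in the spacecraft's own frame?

Dilated time Δt = 24.57 seconds
γ = 1/√(1 - 0.634²) = 1.293
Δt₀ = Δt/γ = 24.57/1.293 = 19.00 seconds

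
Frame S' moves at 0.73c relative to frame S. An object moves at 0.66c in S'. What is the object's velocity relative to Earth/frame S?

u = (u' + v)/(1 + u'v/c²)
Numerator: 0.66 + 0.73 = 1.39
Denominator: 1 + 0.4818 = 1.4818
u = 1.39/1.4818 = 0.9380c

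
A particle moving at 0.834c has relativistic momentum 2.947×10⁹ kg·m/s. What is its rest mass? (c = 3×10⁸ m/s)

γ = 1/√(1 - 0.834²) = 1.8124
v = 0.834 × 3×10⁸ = 2.502×10⁸ m/s
m = p/(γv) = 2.947×10⁹/(1.8124 × 2.502×10⁸) = 6.499 kg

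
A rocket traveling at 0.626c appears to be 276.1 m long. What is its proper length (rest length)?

Contracted length L = 276.1 m
γ = 1/√(1 - 0.626²) = 1.28234
L₀ = γL = 1.28234 × 276.1 = 354.1 m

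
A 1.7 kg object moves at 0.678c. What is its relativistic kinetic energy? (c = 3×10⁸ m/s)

γ = 1/√(1 - 0.678²) = 1.36043
γ - 1 = 0.36043
KE = (γ-1)mc² = 0.36043 × 1.7 × (3×10⁸)² = 5.515×10¹⁶ J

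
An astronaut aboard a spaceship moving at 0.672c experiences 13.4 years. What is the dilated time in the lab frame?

Proper time Δt₀ = 13.4 years
γ = 1/√(1 - 0.672²) = 1.350
Δt = γΔt₀ = 1.350 × 13.4 = 18.09 years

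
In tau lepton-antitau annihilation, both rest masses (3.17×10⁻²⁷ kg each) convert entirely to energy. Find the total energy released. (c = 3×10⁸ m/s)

Both particles have the same rest mass, so total mass = 2m
E = 2m·c² = 2 × 3.17×10⁻²⁷ × (3×10⁸)²
= 2 × 3.17×10⁻²⁷ × 9×10¹⁶
= 5.706×10⁻¹⁰ J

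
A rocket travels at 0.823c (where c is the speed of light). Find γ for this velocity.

v/c = 0.823, so (v/c)² = 0.677329
1 - (v/c)² = 0.322671
γ = 1/√(0.322671) = 1.760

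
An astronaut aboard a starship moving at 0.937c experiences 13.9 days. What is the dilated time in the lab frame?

Proper time Δt₀ = 13.9 days
γ = 1/√(1 - 0.937²) = 2.8626
Δt = γΔt₀ = 2.8626 × 13.9 = 39.79 days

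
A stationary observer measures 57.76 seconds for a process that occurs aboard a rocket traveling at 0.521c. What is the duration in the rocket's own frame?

Dilated time Δt = 57.76 seconds
γ = 1/√(1 - 0.521²) = 1.1716
Δt₀ = Δt/γ = 57.76/1.1716 = 49.30 seconds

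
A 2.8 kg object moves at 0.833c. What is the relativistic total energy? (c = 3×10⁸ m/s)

γ = 1/√(1 - 0.833²) = 1.8074
mc² = 2.8 × (3×10⁸)² = 2.520×10¹⁷ J
E = γmc² = 1.8074 × 2.520×10¹⁷ = 4.555×10¹⁷ J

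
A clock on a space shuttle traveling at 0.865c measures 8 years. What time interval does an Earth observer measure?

Proper time Δt₀ = 8 years
γ = 1/√(1 - 0.865²) = 1.993
Δt = γΔt₀ = 1.993 × 8 = 15.94 years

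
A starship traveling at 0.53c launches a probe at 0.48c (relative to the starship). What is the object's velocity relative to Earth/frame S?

u = (u' + v)/(1 + u'v/c²)
Numerator: 0.48 + 0.53 = 1.01
Denominator: 1 + 0.2544 = 1.2544
u = 1.01/1.2544 = 0.8052c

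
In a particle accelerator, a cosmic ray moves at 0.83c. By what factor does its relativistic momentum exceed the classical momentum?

p_rel = γmv, p_class = mv
Ratio = γ = 1/√(1 - 0.83²)
= 1/√(0.3111) = 1.793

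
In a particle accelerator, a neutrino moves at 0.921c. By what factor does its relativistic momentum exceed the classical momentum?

p_rel = γmv, p_class = mv
Ratio = γ = 1/√(1 - 0.921²)
= 1/√(0.151759) = 2.567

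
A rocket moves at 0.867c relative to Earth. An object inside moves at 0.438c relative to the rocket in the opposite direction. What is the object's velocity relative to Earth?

Object's velocity in rocket frame is u' = -0.438c
u = (u' + v)/(1 + u'v/c²) = (v - 0.438)/(1 - 0.438·v/c²)
Numerator: 0.867 - 0.438 = 0.429
Denominator: 1 - 0.379746 = 0.620254
u = 0.429/0.620254 = 0.6917c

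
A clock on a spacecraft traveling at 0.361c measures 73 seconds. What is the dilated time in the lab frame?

Proper time Δt₀ = 73 seconds
γ = 1/√(1 - 0.361²) = 1.0723
Δt = γΔt₀ = 1.0723 × 73 = 78.28 seconds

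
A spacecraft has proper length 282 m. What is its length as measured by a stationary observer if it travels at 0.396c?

Proper length L₀ = 282 m
γ = 1/√(1 - 0.396²) = 1.08903
L = L₀/γ = 282/1.08903 = 258.9 m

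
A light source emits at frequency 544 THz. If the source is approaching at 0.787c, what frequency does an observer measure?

β = v/c = 0.787
(1+β)/(1-β) = 1.787/0.213 = 8.390
Doppler factor = √(8.390) = 2.8965
f_obs = 544 × 2.8965 = 1576 THz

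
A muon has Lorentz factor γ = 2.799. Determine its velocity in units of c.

From γ = 1/√(1 - v²/c²):
1/γ² = 1/2.799² = 0.1276
v²/c² = 1 - 0.1276 = 0.8724
v/c = √(0.8724) = 0.9340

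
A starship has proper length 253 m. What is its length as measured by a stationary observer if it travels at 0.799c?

Proper length L₀ = 253 m
γ = 1/√(1 - 0.799²) = 1.663
L = L₀/γ = 253/1.663 = 152.1 m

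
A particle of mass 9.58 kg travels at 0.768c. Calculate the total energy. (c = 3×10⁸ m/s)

γ = 1/√(1 - 0.768²) = 1.561
mc² = 9.58 × (3×10⁸)² = 8.622×10¹⁷ J
E = γmc² = 1.561 × 8.622×10¹⁷ = 1.346×10¹⁸ J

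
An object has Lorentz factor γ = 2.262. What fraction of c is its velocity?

From γ = 1/√(1 - v²/c²):
1/γ² = 1/2.262² = 0.1954
v²/c² = 1 - 0.1954 = 0.8046
v/c = √(0.8046) = 0.8970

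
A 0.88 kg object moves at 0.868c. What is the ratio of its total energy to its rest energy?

E = γmc², E₀ = mc²
E/E₀ = γ = 1/√(1 - 0.868²) = 2.014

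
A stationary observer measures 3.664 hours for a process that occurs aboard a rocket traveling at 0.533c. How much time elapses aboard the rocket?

Dilated time Δt = 3.664 hours
γ = 1/√(1 - 0.533²) = 1.182
Δt₀ = Δt/γ = 3.664/1.182 = 3.100 hours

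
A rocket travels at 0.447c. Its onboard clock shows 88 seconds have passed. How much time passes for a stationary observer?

Proper time Δt₀ = 88 seconds
γ = 1/√(1 - 0.447²) = 1.118
Δt = γΔt₀ = 1.118 × 88 = 98.38 seconds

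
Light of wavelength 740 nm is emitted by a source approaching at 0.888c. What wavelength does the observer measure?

β = 0.888
Wavelength Doppler factor = √(0.112/1.888) = √(0.05932) = 0.24356
λ_obs = 740 × 0.24356 = 180.2 nm (blueshift)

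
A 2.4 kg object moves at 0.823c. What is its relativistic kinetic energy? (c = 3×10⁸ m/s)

γ = 1/√(1 - 0.823²) = 1.76044
γ - 1 = 0.76044
KE = (γ-1)mc² = 0.76044 × 2.4 × (3×10⁸)² = 1.643×10¹⁷ J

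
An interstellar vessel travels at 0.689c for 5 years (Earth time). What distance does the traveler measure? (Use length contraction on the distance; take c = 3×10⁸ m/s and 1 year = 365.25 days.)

Earth distance: d = v × t = 0.689c × 5 yr = 3.2615×10¹⁶ m
γ = 1.3798
d' = d/γ = 3.2615×10¹⁶/1.3798 = 2.364×10¹⁶ m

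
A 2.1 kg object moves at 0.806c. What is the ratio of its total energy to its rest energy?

E = γmc², E₀ = mc²
E/E₀ = γ = 1/√(1 - 0.806²) = 1.689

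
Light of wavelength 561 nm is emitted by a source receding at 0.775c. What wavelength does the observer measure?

β = 0.775
Wavelength Doppler factor = √(1.775/0.225) = √(7.889) = 2.809
λ_obs = 561 × 2.809 = 1576 nm (redshift)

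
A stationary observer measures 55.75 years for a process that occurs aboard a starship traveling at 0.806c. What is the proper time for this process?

Dilated time Δt = 55.75 years
γ = 1/√(1 - 0.806²) = 1.6894
Δt₀ = Δt/γ = 55.75/1.6894 = 33.00 years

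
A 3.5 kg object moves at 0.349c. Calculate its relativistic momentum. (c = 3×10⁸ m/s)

γ = 1/√(1 - 0.349²) = 1.067
v = 0.349 × 3×10⁸ = 1.047×10⁸ m/s
p = γmv = 1.067 × 3.5 × 1.047×10⁸ = 3.910×10⁸ kg·m/s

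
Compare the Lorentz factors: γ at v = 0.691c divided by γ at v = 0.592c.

γ₁ = 1/√(1 - 0.691²) = 1.3834
γ₂ = 1/√(1 - 0.592²) = 1.2408
γ₁/γ₂ = 1.3834/1.2408 = 1.115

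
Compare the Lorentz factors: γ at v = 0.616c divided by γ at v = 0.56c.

γ₁ = 1/√(1 - 0.616²) = 1.2694
γ₂ = 1/√(1 - 0.56²) = 1.2070
γ₁/γ₂ = 1.2694/1.2070 = 1.052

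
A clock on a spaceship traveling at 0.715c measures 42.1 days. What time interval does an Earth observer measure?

Proper time Δt₀ = 42.1 days
γ = 1/√(1 - 0.715²) = 1.4304
Δt = γΔt₀ = 1.4304 × 42.1 = 60.22 days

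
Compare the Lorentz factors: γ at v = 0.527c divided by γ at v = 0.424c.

γ₁ = 1/√(1 - 0.527²) = 1.177
γ₂ = 1/√(1 - 0.424²) = 1.104
γ₁/γ₂ = 1.177/1.104 = 1.066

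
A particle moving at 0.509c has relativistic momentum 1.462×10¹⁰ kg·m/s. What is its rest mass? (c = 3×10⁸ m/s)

γ = 1/√(1 - 0.509²) = 1.1618
v = 0.509 × 3×10⁸ = 1.527×10⁸ m/s
m = p/(γv) = 1.462×10¹⁰/(1.1618 × 1.527×10⁸) = 82.41 kg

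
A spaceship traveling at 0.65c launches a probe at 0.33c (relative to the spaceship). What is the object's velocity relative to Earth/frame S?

u = (u' + v)/(1 + u'v/c²)
Numerator: 0.33 + 0.65 = 0.98
Denominator: 1 + 0.2145 = 1.2145
u = 0.98/1.2145 = 0.8069c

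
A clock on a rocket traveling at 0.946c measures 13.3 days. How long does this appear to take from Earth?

Proper time Δt₀ = 13.3 days
γ = 1/√(1 - 0.946²) = 3.085
Δt = γΔt₀ = 3.085 × 13.3 = 41.03 days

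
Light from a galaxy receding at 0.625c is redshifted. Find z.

β = 0.625
(1+β)/(1-β) = 1.625/0.375 = 4.333
√(4.333) = 2.082
z = 2.082 - 1 = 1.082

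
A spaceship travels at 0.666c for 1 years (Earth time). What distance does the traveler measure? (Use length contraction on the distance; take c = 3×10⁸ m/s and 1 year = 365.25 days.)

Earth distance: d = v × t = 0.666c × 1 yr = 6.3052×10¹⁵ m
γ = 1.3406
d' = d/γ = 6.3052×10¹⁵/1.3406 = 4.703×10¹⁵ m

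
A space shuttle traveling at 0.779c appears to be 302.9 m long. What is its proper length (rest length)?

Contracted length L = 302.9 m
γ = 1/√(1 - 0.779²) = 1.595
L₀ = γL = 1.595 × 302.9 = 483.1 m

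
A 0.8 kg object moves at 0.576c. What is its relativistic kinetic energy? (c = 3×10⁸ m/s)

γ = 1/√(1 - 0.576²) = 1.2233
γ - 1 = 0.2233
KE = (γ-1)mc² = 0.2233 × 0.8 × (3×10⁸)² = 1.608×10¹⁶ J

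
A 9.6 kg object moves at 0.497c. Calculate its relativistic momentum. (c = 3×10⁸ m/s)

γ = 1/√(1 - 0.497²) = 1.152405
v = 0.497 × 3×10⁸ = 1.491×10⁸ m/s
p = γmv = 1.152405 × 9.6 × 1.491×10⁸ = 1.650×10⁹ kg·m/s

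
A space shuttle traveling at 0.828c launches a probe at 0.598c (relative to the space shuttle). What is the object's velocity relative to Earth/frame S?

u = (u' + v)/(1 + u'v/c²)
Numerator: 0.598 + 0.828 = 1.426
Denominator: 1 + 0.495144 = 1.495144
u = 1.426/1.495144 = 0.9538c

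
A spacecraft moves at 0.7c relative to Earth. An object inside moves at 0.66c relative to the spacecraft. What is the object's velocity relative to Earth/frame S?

u = (u' + v)/(1 + u'v/c²)
Numerator: 0.66 + 0.7 = 1.36
Denominator: 1 + 0.462 = 1.462
u = 1.36/1.462 = 0.9302c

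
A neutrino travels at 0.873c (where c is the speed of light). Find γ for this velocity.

v/c = 0.873, so (v/c)² = 0.762129
1 - (v/c)² = 0.237871
γ = 1/√(0.237871) = 2.050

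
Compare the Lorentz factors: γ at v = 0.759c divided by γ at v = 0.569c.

γ₁ = 1/√(1 - 0.759²) = 1.536
γ₂ = 1/√(1 - 0.569²) = 1.216
γ₁/γ₂ = 1.536/1.216 = 1.263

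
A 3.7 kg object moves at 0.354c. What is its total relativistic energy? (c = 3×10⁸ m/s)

γ = 1/√(1 - 0.354²) = 1.06924
mc² = 3.7 × (3×10⁸)² = 3.330×10¹⁷ J
E = γmc² = 1.06924 × 3.330×10¹⁷ = 3.561×10¹⁷ J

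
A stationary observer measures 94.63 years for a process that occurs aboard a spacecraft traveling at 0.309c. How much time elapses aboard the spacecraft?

Dilated time Δt = 94.63 years
γ = 1/√(1 - 0.309²) = 1.0515
Δt₀ = Δt/γ = 94.63/1.0515 = 90.00 years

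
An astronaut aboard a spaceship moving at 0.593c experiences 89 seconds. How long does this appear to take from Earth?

Proper time Δt₀ = 89 seconds
γ = 1/√(1 - 0.593²) = 1.242
Δt = γΔt₀ = 1.242 × 89 = 110.5 seconds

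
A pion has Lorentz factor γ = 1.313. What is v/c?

From γ = 1/√(1 - v²/c²):
1/γ² = 1/1.313² = 0.5801
v²/c² = 1 - 0.5801 = 0.4199
v/c = √(0.4199) = 0.6480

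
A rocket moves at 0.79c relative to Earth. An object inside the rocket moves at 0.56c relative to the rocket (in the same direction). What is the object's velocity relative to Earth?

u = (u' + v)/(1 + u'v/c²)
Numerator: 0.56 + 0.79 = 1.35
Denominator: 1 + 0.4424 = 1.4424
u = 1.35/1.4424 = 0.9359c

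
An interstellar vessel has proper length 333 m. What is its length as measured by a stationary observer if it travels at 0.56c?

Proper length L₀ = 333 m
γ = 1/√(1 - 0.56²) = 1.207
L = L₀/γ = 333/1.207 = 275.9 m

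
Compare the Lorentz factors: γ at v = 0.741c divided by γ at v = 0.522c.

γ₁ = 1/√(1 - 0.741²) = 1.489
γ₂ = 1/√(1 - 0.522²) = 1.172
γ₁/γ₂ = 1.489/1.172 = 1.270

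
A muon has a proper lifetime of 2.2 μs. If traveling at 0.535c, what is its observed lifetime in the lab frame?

Proper lifetime τ₀ = 2.2 μs
γ = 1/√(1 - 0.535²) = 1.1836
τ = γτ₀ = 1.1836 × 2.2 μs = 2.604 μs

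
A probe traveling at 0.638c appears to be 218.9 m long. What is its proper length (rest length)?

Contracted length L = 218.9 m
γ = 1/√(1 - 0.638²) = 1.2986
L₀ = γL = 1.2986 × 218.9 = 284.3 m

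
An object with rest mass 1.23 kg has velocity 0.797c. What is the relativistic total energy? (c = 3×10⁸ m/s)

γ = 1/√(1 - 0.797²) = 1.656
mc² = 1.23 × (3×10⁸)² = 1.107×10¹⁷ J
E = γmc² = 1.656 × 1.107×10¹⁷ = 1.833×10¹⁷ J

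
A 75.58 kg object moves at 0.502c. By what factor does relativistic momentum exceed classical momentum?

p_rel = γmv, p_class = mv
Ratio = γ = 1/√(1 - 0.502²) = 1.156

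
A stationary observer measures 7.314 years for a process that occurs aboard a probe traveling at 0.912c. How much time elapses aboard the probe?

Dilated time Δt = 7.314 years
γ = 1/√(1 - 0.912²) = 2.438
Δt₀ = Δt/γ = 7.314/2.438 = 3.000 years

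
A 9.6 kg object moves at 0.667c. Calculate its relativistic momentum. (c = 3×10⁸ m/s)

γ = 1/√(1 - 0.667²) = 1.342
v = 0.667 × 3×10⁸ = 2.001×10⁸ m/s
p = γmv = 1.342 × 9.6 × 2.001×10⁸ = 2.578×10⁹ kg·m/s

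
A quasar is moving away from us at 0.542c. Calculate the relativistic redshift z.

β = 0.542
(1+β)/(1-β) = 1.542/0.458 = 3.367
√(3.367) = 1.8349
z = 1.8349 - 1 = 0.8349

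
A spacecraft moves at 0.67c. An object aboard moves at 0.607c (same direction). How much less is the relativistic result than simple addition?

Classical: u' + v = 0.607 + 0.67 = 1.277c
Relativistic: u = (0.607 + 0.67)/(1 + 0.40669) = 1.277/1.40669 = 0.9078c
Difference: 1.277 - 0.9078 = 0.3692c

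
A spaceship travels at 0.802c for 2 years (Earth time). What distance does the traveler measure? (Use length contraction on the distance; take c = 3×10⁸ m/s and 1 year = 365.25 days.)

Earth distance: d = v × t = 0.802c × 2 yr = 1.5186×10¹⁶ m
γ = 1.6741
d' = d/γ = 1.5186×10¹⁶/1.6741 = 9.071×10¹⁵ m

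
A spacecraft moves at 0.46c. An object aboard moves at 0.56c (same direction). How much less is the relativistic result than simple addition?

Classical: u' + v = 0.56 + 0.46 = 1.02c
Relativistic: u = (0.56 + 0.46)/(1 + 0.2576) = 1.02/1.2576 = 0.8111c
Difference: 1.02 - 0.8111 = 0.2089c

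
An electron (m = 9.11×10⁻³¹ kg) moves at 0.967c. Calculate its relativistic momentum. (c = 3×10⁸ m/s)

γ = 1/√(1 - 0.967²) = 3.925
v = 0.967 × 3×10⁸ = 2.901×10⁸ m/s
p = γmv = 3.925 × 9.11×10⁻³¹ × 2.901×10⁸ = 1.037×10⁻²¹ kg·m/s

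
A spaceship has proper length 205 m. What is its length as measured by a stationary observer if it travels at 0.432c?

Proper length L₀ = 205 m
γ = 1/√(1 - 0.432²) = 1.109
L = L₀/γ = 205/1.109 = 184.9 m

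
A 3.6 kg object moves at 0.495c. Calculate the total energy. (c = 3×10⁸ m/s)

γ = 1/√(1 - 0.495²) = 1.151
mc² = 3.6 × (3×10⁸)² = 3.240×10¹⁷ J
E = γmc² = 1.151 × 3.240×10¹⁷ = 3.729×10¹⁷ J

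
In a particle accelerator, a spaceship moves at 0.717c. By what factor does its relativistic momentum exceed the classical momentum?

p_rel = γmv, p_class = mv
Ratio = γ = 1/√(1 - 0.717²)
= 1/√(0.485911) = 1.435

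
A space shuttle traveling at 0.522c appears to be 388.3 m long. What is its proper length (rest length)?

Contracted length L = 388.3 m
γ = 1/√(1 - 0.522²) = 1.1724
L₀ = γL = 1.1724 × 388.3 = 455.2 m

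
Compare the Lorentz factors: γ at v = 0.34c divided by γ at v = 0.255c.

γ₁ = 1/√(1 - 0.34²) = 1.063
γ₂ = 1/√(1 - 0.255²) = 1.034
γ₁/γ₂ = 1.063/1.034 = 1.028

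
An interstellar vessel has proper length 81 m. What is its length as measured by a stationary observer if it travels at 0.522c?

Proper length L₀ = 81 m
γ = 1/√(1 - 0.522²) = 1.1724
L = L₀/γ = 81/1.1724 = 69.09 m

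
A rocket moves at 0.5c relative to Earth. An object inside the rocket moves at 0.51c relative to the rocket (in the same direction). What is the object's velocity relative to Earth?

u = (u' + v)/(1 + u'v/c²)
Numerator: 0.51 + 0.5 = 1.01
Denominator: 1 + 0.255 = 1.255
u = 1.01/1.255 = 0.8048c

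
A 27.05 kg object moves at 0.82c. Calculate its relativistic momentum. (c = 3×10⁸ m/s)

γ = 1/√(1 - 0.82²) = 1.747
v = 0.82 × 3×10⁸ = 2.460×10⁸ m/s
p = γmv = 1.747 × 27.05 × 2.460×10⁸ = 1.163×10¹⁰ kg·m/s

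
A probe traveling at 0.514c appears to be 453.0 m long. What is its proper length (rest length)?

Contracted length L = 453.0 m
γ = 1/√(1 - 0.514²) = 1.1658
L₀ = γL = 1.1658 × 453.0 = 528.1 m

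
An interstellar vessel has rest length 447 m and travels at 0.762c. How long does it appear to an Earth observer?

Proper length L₀ = 447 m
γ = 1/√(1 - 0.762²) = 1.544
L = L₀/γ = 447/1.544 = 289.5 m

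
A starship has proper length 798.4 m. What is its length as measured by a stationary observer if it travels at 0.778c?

Proper length L₀ = 798.4 m
γ = 1/√(1 - 0.778²) = 1.5917
L = L₀/γ = 798.4/1.5917 = 501.6 m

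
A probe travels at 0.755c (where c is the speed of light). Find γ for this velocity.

v/c = 0.755, so (v/c)² = 0.570025
1 - (v/c)² = 0.429975
γ = 1/√(0.429975) = 1.525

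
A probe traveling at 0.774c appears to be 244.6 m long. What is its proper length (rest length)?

Contracted length L = 244.6 m
γ = 1/√(1 - 0.774²) = 1.5793
L₀ = γL = 1.5793 × 244.6 = 386.3 m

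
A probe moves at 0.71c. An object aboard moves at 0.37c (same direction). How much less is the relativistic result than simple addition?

Classical: u' + v = 0.37 + 0.71 = 1.08c
Relativistic: u = (0.37 + 0.71)/(1 + 0.2627) = 1.08/1.2627 = 0.8553c
Difference: 1.08 - 0.8553 = 0.2247c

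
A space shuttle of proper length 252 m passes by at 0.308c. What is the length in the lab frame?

Proper length L₀ = 252 m
γ = 1/√(1 - 0.308²) = 1.0511
L = L₀/γ = 252/1.0511 = 239.7 m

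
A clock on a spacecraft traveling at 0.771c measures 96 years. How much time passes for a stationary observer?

Proper time Δt₀ = 96 years
γ = 1/√(1 - 0.771²) = 1.570
Δt = γΔt₀ = 1.570 × 96 = 150.7 years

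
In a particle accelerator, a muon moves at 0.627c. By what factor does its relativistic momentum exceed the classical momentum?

p_rel = γmv, p_class = mv
Ratio = γ = 1/√(1 - 0.627²)
= 1/√(0.606871) = 1.284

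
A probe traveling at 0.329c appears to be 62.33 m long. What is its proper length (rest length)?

Contracted length L = 62.33 m
γ = 1/√(1 - 0.329²) = 1.05895
L₀ = γL = 1.05895 × 62.33 = 66.00 m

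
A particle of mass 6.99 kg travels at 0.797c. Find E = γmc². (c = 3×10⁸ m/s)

γ = 1/√(1 - 0.797²) = 1.656
mc² = 6.99 × (3×10⁸)² = 6.291×10¹⁷ J
E = γmc² = 1.656 × 6.291×10¹⁷ = 1.042×10¹⁸ J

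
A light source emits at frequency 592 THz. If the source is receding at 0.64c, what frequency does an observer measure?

β = v/c = 0.64
(1-β)/(1+β) = 0.36/1.64 = 0.2195
Doppler factor = √(0.2195) = 0.4685
f_obs = 592 × 0.4685 = 277.4 THz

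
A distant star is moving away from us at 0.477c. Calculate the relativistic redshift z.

β = 0.477
(1+β)/(1-β) = 1.477/0.523 = 2.824
√(2.824) = 1.6805
z = 1.6805 - 1 = 0.6805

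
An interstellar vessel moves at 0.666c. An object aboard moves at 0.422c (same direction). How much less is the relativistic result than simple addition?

Classical: u' + v = 0.422 + 0.666 = 1.088c
Relativistic: u = (0.422 + 0.666)/(1 + 0.281052) = 1.088/1.281052 = 0.8493c
Difference: 1.088 - 0.8493 = 0.2387c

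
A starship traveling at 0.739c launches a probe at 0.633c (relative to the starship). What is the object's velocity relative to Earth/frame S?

u = (u' + v)/(1 + u'v/c²)
Numerator: 0.633 + 0.739 = 1.372
Denominator: 1 + 0.467787 = 1.467787
u = 1.372/1.467787 = 0.9347c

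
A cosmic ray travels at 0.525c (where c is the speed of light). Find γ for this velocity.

v/c = 0.525, so (v/c)² = 0.275625
1 - (v/c)² = 0.724375
γ = 1/√(0.724375) = 1.175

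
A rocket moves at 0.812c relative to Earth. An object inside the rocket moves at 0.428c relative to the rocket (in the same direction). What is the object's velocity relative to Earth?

u = (u' + v)/(1 + u'v/c²)
Numerator: 0.428 + 0.812 = 1.24
Denominator: 1 + 0.347536 = 1.347536
u = 1.24/1.347536 = 0.9202c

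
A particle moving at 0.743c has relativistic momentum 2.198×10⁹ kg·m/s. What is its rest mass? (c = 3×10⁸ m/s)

γ = 1/√(1 - 0.743²) = 1.494
v = 0.743 × 3×10⁸ = 2.229×10⁸ m/s
m = p/(γv) = 2.198×10⁹/(1.494 × 2.229×10⁸) = 6.600 kg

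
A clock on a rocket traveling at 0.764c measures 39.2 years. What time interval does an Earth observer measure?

Proper time Δt₀ = 39.2 years
γ = 1/√(1 - 0.764²) = 1.54987
Δt = γΔt₀ = 1.54987 × 39.2 = 60.75 years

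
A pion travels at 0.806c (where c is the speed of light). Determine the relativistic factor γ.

v/c = 0.806, so (v/c)² = 0.649636
1 - (v/c)² = 0.350364
γ = 1/√(0.350364) = 1.689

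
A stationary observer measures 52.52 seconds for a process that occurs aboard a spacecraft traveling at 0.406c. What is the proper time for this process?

Dilated time Δt = 52.52 seconds
γ = 1/√(1 - 0.406²) = 1.0942
Δt₀ = Δt/γ = 52.52/1.0942 = 48.00 seconds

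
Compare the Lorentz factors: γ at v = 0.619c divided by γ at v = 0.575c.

γ₁ = 1/√(1 - 0.619²) = 1.273
γ₂ = 1/√(1 - 0.575²) = 1.222
γ₁/γ₂ = 1.273/1.222 = 1.042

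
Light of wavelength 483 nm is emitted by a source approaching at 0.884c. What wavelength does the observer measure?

β = 0.884
Wavelength Doppler factor = √(0.116/1.884) = √(0.06157) = 0.2481
λ_obs = 483 × 0.2481 = 119.8 nm (blueshift)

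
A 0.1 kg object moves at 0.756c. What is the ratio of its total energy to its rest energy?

E = γmc², E₀ = mc²
E/E₀ = γ = 1/√(1 - 0.756²) = 1.528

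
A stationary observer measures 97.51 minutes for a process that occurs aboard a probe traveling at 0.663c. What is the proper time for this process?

Dilated time Δt = 97.51 minutes
γ = 1/√(1 - 0.663²) = 1.3358
Δt₀ = Δt/γ = 97.51/1.3358 = 73.00 minutes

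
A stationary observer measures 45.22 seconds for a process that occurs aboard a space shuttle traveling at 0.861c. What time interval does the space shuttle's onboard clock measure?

Dilated time Δt = 45.22 seconds
γ = 1/√(1 - 0.861²) = 1.966
Δt₀ = Δt/γ = 45.22/1.966 = 23.00 seconds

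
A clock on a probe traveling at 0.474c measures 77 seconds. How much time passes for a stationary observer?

Proper time Δt₀ = 77 seconds
γ = 1/√(1 - 0.474²) = 1.1357
Δt = γΔt₀ = 1.1357 × 77 = 87.45 seconds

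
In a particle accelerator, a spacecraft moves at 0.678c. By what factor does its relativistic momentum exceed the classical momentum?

p_rel = γmv, p_class = mv
Ratio = γ = 1/√(1 - 0.678²)
= 1/√(0.540316) = 1.360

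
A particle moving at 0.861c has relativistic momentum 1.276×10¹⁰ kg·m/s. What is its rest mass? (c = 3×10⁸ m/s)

γ = 1/√(1 - 0.861²) = 1.966
v = 0.861 × 3×10⁸ = 2.583×10⁸ m/s
m = p/(γv) = 1.276×10¹⁰/(1.966 × 2.583×10⁸) = 25.13 kg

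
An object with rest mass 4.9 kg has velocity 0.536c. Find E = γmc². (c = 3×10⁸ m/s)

γ = 1/√(1 - 0.536²) = 1.1845
mc² = 4.9 × (3×10⁸)² = 4.410×10¹⁷ J
E = γmc² = 1.1845 × 4.410×10¹⁷ = 5.224×10¹⁷ J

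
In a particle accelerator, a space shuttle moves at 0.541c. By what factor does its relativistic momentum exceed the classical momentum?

p_rel = γmv, p_class = mv
Ratio = γ = 1/√(1 - 0.541²)
= 1/√(0.707319) = 1.189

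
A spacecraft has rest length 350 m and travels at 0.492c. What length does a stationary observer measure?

Proper length L₀ = 350 m
γ = 1/√(1 - 0.492²) = 1.1486
L = L₀/γ = 350/1.1486 = 304.7 m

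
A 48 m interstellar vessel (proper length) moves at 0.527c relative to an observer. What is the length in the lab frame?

Proper length L₀ = 48 m
γ = 1/√(1 - 0.527²) = 1.1767
L = L₀/γ = 48/1.1767 = 40.79 m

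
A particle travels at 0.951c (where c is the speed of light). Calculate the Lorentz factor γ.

v/c = 0.951, so (v/c)² = 0.904401
1 - (v/c)² = 0.095599
γ = 1/√(0.095599) = 3.234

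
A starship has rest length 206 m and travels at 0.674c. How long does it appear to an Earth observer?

Proper length L₀ = 206 m
γ = 1/√(1 - 0.674²) = 1.3537
L = L₀/γ = 206/1.3537 = 152.2 m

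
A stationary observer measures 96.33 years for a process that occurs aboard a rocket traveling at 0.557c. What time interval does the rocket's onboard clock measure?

Dilated time Δt = 96.33 years
γ = 1/√(1 - 0.557²) = 1.2041
Δt₀ = Δt/γ = 96.33/1.2041 = 80.00 years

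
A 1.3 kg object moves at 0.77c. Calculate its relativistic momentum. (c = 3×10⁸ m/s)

γ = 1/√(1 - 0.77²) = 1.5673
v = 0.77 × 3×10⁸ = 2.310×10⁸ m/s
p = γmv = 1.5673 × 1.3 × 2.310×10⁸ = 4.707×10⁸ kg·m/s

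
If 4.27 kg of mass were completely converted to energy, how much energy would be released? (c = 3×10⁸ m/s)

Using E = mc²:
c² = (3×10⁸)² = 9×10¹⁶ m²/s²
E = 4.27 × 9×10¹⁶ = 3.843×10¹⁷ J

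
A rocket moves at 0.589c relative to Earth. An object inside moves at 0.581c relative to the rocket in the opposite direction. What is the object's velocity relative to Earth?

Object's velocity in rocket frame is u' = -0.581c
u = (u' + v)/(1 + u'v/c²) = (v - 0.581)/(1 - 0.581·v/c²)
Numerator: 0.589 - 0.581 = 0.008
Denominator: 1 - 0.342209 = 0.657791
u = 0.008/0.657791 = 0.01216c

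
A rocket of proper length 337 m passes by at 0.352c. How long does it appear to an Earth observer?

Proper length L₀ = 337 m
γ = 1/√(1 - 0.352²) = 1.0684
L = L₀/γ = 337/1.0684 = 315.4 m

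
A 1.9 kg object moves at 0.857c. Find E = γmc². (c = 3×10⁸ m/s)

γ = 1/√(1 - 0.857²) = 1.9406
mc² = 1.9 × (3×10⁸)² = 1.710×10¹⁷ J
E = γmc² = 1.9406 × 1.710×10¹⁷ = 3.318×10¹⁷ J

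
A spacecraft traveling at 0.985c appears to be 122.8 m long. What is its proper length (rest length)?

Contracted length L = 122.8 m
γ = 1/√(1 - 0.985²) = 5.7953
L₀ = γL = 5.7953 × 122.8 = 711.7 m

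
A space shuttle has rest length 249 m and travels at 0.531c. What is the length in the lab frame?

Proper length L₀ = 249 m
γ = 1/√(1 - 0.531²) = 1.180
L = L₀/γ = 249/1.180 = 211.0 m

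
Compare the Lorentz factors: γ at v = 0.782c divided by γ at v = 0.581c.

γ₁ = 1/√(1 - 0.782²) = 1.6044
γ₂ = 1/√(1 - 0.581²) = 1.2286
γ₁/γ₂ = 1.6044/1.2286 = 1.306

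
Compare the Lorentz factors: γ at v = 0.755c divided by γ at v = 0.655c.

γ₁ = 1/√(1 - 0.755²) = 1.5250
γ₂ = 1/√(1 - 0.655²) = 1.3234
γ₁/γ₂ = 1.5250/1.3234 = 1.152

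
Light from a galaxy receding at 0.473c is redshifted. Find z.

β = 0.473
(1+β)/(1-β) = 1.473/0.527 = 2.795
√(2.795) = 1.6718
z = 1.6718 - 1 = 0.6718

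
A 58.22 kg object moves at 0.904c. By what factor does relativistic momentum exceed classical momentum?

p_rel = γmv, p_class = mv
Ratio = γ = 1/√(1 - 0.904²) = 2.339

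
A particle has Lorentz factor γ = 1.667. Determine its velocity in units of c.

From γ = 1/√(1 - v²/c²):
1/γ² = 1/1.667² = 0.3599
v²/c² = 1 - 0.3599 = 0.6401
v/c = √(0.6401) = 0.8001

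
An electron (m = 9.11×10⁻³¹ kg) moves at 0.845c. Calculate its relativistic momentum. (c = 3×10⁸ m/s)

γ = 1/√(1 - 0.845²) = 1.869976
v = 0.845 × 3×10⁸ = 2.535×10⁸ m/s
p = γmv = 1.869976 × 9.11×10⁻³¹ × 2.535×10⁸ = 4.318×10⁻²² kg·m/s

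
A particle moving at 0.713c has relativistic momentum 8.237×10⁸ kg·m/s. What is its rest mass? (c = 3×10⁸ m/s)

γ = 1/√(1 - 0.713²) = 1.426
v = 0.713 × 3×10⁸ = 2.139×10⁸ m/s
m = p/(γv) = 8.237×10⁸/(1.426 × 2.139×10⁸) = 2.700 kg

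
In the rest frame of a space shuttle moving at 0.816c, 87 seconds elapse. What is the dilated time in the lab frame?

Proper time Δt₀ = 87 seconds
γ = 1/√(1 - 0.816²) = 1.730
Δt = γΔt₀ = 1.730 × 87 = 150.5 seconds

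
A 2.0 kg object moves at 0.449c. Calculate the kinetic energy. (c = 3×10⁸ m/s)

γ = 1/√(1 - 0.449²) = 1.11915
γ - 1 = 0.11915
KE = (γ-1)mc² = 0.11915 × 2.0 × (3×10⁸)² = 2.145×10¹⁶ J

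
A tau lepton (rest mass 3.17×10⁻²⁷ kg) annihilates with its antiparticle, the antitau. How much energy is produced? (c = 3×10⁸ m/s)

Both particles have the same rest mass, so total mass = 2m
E = 2m·c² = 2 × 3.17×10⁻²⁷ × (3×10⁸)²
= 2 × 3.17×10⁻²⁷ × 9×10¹⁶
= 5.706×10⁻¹⁰ J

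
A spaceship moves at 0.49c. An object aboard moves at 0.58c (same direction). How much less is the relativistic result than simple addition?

Classical: u' + v = 0.58 + 0.49 = 1.07c
Relativistic: u = (0.58 + 0.49)/(1 + 0.2842) = 1.07/1.2842 = 0.8332c
Difference: 1.07 - 0.8332 = 0.2368c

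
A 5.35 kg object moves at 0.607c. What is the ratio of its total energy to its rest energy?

E = γmc², E₀ = mc²
E/E₀ = γ = 1/√(1 - 0.607²) = 1.258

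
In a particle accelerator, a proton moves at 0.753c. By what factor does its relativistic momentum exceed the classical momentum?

p_rel = γmv, p_class = mv
Ratio = γ = 1/√(1 - 0.753²)
= 1/√(0.432991) = 1.520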